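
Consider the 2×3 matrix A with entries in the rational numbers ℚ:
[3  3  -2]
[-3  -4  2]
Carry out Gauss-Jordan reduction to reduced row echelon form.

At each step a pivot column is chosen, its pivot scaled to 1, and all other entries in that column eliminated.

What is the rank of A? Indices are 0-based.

pivot(0,0)=3: scale R0 → (1, 1, -2/3)
  clear (1,0): R1 −= (-3)R0 → (0, -1, 0)
pivot(1,1)=-1: scale R1 → (0, 1, 0)
  clear (0,1): R0 −= (1)R1 → (1, 0, -2/3)

rank = 2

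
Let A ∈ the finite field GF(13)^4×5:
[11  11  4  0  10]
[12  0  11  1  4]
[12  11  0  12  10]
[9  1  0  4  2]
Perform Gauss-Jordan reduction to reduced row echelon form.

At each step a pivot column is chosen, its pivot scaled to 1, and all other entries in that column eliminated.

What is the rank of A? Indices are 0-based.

rank = 4

[1] R0 /= 11  ⇒  (1, 1, 11, 0, 8)
     R1 -= 12·R0  ⇒  (0, 1, 9, 1, 12)
     R2 -= 12·R0  ⇒  (0, 12, 11, 12, 5)
     R3 -= 9·R0  ⇒  (0, 5, 5, 4, 8)
[2] R1 /= 1  ⇒  (0, 1, 9, 1, 12)
     R0 -= 1·R1  ⇒  (1, 0, 2, 12, 9)
     R2 -= 12·R1  ⇒  (0, 0, 7, 0, 4)
     R3 -= 5·R1  ⇒  (0, 0, 12, 12, 0)
[3] R2 /= 7  ⇒  (0, 0, 1, 0, 8)
     R0 -= 2·R2  ⇒  (1, 0, 0, 12, 6)
     R1 -= 9·R2  ⇒  (0, 1, 0, 1, 5)
     R3 -= 12·R2  ⇒  (0, 0, 0, 12, 8)
[4] R3 /= 12  ⇒  (0, 0, 0, 1, 5)
     R0 -= 12·R3  ⇒  (1, 0, 0, 0, 11)
     R1 -= 1·R3  ⇒  (0, 1, 0, 0, 0)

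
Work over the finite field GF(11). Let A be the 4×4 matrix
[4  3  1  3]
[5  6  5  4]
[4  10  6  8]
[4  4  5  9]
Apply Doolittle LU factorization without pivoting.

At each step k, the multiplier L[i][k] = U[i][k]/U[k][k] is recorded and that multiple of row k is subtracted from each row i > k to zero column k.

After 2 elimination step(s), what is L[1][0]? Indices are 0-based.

Step 1: pivot at (0,0) is 4.
  row1 ← row1 − (4)·row0  ⇒  L[1][0]=4, U row1=(0, 5, 1, 3)
  row2 ← row2 − (1)·row0  ⇒  L[2][0]=1, U row2=(0, 7, 5, 5)
  row3 ← row3 − (1)·row0  ⇒  L[3][0]=1, U row3=(0, 1, 4, 6)
Step 2: pivot at (1,1) is 5.
  row2 ← row2 − (8)·row1  ⇒  L[2][1]=8, U row2=(0, 0, 8, 3)
  row3 ← row3 − (9)·row1  ⇒  L[3][1]=9, U row3=(0, 0, 6, 1)

L[1][0] = 4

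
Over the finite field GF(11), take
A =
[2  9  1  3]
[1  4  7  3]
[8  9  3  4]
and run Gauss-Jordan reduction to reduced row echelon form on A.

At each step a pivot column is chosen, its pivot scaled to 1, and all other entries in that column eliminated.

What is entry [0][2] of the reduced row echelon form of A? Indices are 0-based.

[1] R0 /= 2  ⇒  (1, 10, 6, 7)
     R1 -= 1·R0  ⇒  (0, 5, 1, 7)
     R2 -= 8·R0  ⇒  (0, 6, 10, 3)
[2] R1 /= 5  ⇒  (0, 1, 9, 8)
     R0 -= 10·R1  ⇒  (1, 0, 4, 4)
     R2 -= 6·R1  ⇒  (0, 0, 0, 10)
column 2 empty below row 2
[3] R2 /= 10  ⇒  (0, 0, 0, 1)
     R0 -= 4·R2  ⇒  (1, 0, 4, 0)
     R1 -= 8·R2  ⇒  (0, 1, 9, 0)

M[0][2] = 4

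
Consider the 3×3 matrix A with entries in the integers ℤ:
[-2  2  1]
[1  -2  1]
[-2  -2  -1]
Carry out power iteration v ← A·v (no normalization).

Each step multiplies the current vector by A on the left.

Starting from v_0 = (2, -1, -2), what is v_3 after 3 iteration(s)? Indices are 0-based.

v_0 = (2, -1, -2).
v_1 = A·v_0 = (-8, 2, 0).
v_2 = A·v_1 = (20, -12, 12).
v_3 = A·v_2 = (-52, 56, -28).

v_3 = (-52, 56, -28)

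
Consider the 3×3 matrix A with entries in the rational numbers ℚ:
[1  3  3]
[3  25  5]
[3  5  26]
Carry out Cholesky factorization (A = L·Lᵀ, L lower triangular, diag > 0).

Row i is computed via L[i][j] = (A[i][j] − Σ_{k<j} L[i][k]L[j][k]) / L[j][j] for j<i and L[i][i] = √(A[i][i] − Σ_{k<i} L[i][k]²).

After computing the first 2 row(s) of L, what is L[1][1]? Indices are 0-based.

L[1][1] = 4

Step 1: L[0][0] = √(1) = 1.
  L[1][0] = (3) / L[0][0] = 3.
Step 2: L[1][1] = √(16) = 4.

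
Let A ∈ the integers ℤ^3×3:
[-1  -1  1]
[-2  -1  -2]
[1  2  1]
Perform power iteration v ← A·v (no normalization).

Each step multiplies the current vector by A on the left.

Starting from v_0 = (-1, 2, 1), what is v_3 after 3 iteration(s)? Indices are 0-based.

v_0 = (-1, 2, 1).
v_1 = A·v_0 = (0, -2, 4).
v_2 = A·v_1 = (6, -6, 0).
v_3 = A·v_2 = (0, -6, -6).

v_3 = (0, -6, -6)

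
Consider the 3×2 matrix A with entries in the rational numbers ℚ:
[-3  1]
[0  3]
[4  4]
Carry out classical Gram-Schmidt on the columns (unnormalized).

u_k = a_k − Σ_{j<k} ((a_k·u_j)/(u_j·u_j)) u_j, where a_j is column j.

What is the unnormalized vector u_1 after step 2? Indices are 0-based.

Step 1: u_0 = a_0 = (-3, 0, 4).
Step 2: u_1 = a_1 − (13/25)·u_0 = (64/25, 3, 48/25).

u_1 = (64/25, 3, 48/25)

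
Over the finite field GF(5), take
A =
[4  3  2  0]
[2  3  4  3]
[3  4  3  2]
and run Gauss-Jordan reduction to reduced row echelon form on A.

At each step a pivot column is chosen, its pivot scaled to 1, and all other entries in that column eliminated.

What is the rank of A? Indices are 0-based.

[1] R0 /= 4  ⇒  (1, 2, 3, 0)
     R1 -= 2·R0  ⇒  (0, 4, 3, 3)
     R2 -= 3·R0  ⇒  (0, 3, 4, 2)
[2] R1 /= 4  ⇒  (0, 1, 2, 2)
     R0 -= 2·R1  ⇒  (1, 0, 4, 1)
     R2 -= 3·R1  ⇒  (0, 0, 3, 1)
[3] R2 /= 3  ⇒  (0, 0, 1, 2)
     R0 -= 4·R2  ⇒  (1, 0, 0, 3)
     R1 -= 2·R2  ⇒  (0, 1, 0, 3)

rank = 3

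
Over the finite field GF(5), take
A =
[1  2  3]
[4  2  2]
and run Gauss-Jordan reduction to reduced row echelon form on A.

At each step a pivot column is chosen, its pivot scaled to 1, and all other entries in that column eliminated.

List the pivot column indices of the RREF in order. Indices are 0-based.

pivot columns: 0, 1

step 1: normalize row 0 (÷1) = (1, 2, 3)
  row 1: subtract 4×row0 = (0, 4, 0)
step 2: normalize row 1 (÷4) = (0, 1, 0)
  row 0: subtract 2×row1 = (1, 0, 3)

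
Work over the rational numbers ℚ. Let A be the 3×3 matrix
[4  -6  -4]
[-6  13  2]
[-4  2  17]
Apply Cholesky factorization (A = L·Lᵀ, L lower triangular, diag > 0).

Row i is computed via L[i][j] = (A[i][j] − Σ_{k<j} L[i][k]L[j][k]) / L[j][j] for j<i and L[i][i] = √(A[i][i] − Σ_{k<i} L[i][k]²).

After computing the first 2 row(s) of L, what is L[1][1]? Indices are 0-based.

Step 1: L[0][0] = √(4) = 2.
  L[1][0] = (-6) / L[0][0] = -3.
Step 2: L[1][1] = √(4) = 2.

L[1][1] = 2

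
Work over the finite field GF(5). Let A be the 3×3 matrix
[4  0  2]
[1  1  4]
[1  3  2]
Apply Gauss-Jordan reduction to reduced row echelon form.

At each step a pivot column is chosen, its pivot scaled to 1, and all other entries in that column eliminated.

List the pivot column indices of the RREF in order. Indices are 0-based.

pivot columns: 0, 1, 2

pivot(0,0)=4: scale R0 → (1, 0, 3)
  clear (1,0): R1 −= (1)R0 → (0, 1, 1)
  clear (2,0): R2 −= (1)R0 → (0, 3, 4)
pivot(1,1)=1: scale R1 → (0, 1, 1)
  clear (2,1): R2 −= (3)R1 → (0, 0, 1)
pivot(2,2)=1: scale R2 → (0, 0, 1)
  clear (0,2): R0 −= (3)R2 → (1, 0, 0)
  clear (1,2): R1 −= (1)R2 → (0, 1, 0)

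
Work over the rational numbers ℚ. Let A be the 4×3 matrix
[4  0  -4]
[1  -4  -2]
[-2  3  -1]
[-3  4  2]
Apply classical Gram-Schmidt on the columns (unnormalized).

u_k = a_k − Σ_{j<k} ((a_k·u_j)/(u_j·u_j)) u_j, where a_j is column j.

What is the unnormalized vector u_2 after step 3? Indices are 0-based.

u_2 = (-260/373, -626/373, -848/373, 10/373)

Step 1: u_0 = a_0 = (4, 1, -2, -3).
Step 2: u_1 = a_1 − (-11/15)·u_0 = (44/15, -49/15, 23/15, 9/5).
Step 3: u_2 = a_2 − (-11/15)·u_0 − (-47/373)·u_1 = (-260/373, -626/373, -848/373, 10/373).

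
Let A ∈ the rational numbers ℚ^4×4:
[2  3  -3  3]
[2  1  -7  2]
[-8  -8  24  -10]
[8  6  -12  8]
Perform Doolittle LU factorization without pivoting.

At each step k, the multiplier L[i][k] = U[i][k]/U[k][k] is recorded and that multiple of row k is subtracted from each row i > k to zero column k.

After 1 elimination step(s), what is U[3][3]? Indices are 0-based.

[col 0] pivot 2
  R1 -= 1*R0 → (0, -2, -4, -1)  (L[1][0] := 1)
  R2 -= -4*R0 → (0, 4, 12, 2)  (L[2][0] := -4)
  R3 -= 4*R0 → (0, -6, 0, -4)  (L[3][0] := 4)

U[3][3] = -4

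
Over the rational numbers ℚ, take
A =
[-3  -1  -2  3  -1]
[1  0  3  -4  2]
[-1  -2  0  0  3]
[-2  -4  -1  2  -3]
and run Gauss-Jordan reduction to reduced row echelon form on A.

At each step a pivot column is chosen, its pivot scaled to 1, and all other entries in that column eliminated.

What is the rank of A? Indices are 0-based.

pivot(0,0)=-3: scale R0 → (1, 1/3, 2/3, -1, 1/3)
  clear (1,0): R1 −= (1)R0 → (0, -1/3, 7/3, -3, 5/3)
  clear (2,0): R2 −= (-1)R0 → (0, -5/3, 2/3, -1, 10/3)
  clear (3,0): R3 −= (-2)R0 → (0, -10/3, 1/3, 0, -7/3)
pivot(1,1)=-1/3: scale R1 → (0, 1, -7, 9, -5)
  clear (0,1): R0 −= (1/3)R1 → (1, 0, 3, -4, 2)
  clear (2,1): R2 −= (-5/3)R1 → (0, 0, -11, 14, -5)
  clear (3,1): R3 −= (-10/3)R1 → (0, 0, -23, 30, -19)
pivot(2,2)=-11: scale R2 → (0, 0, 1, -14/11, 5/11)
  clear (0,2): R0 −= (3)R2 → (1, 0, 0, -2/11, 7/11)
  clear (1,2): R1 −= (-7)R2 → (0, 1, 0, 1/11, -20/11)
  clear (3,2): R3 −= (-23)R2 → (0, 0, 0, 8/11, -94/11)
pivot(3,3)=8/11: scale R3 → (0, 0, 0, 1, -47/4)
  clear (0,3): R0 −= (-2/11)R3 → (1, 0, 0, 0, -3/2)
  clear (1,3): R1 −= (1/11)R3 → (0, 1, 0, 0, -3/4)
  clear (2,3): R2 −= (-14/11)R3 → (0, 0, 1, 0, -29/2)

rank = 4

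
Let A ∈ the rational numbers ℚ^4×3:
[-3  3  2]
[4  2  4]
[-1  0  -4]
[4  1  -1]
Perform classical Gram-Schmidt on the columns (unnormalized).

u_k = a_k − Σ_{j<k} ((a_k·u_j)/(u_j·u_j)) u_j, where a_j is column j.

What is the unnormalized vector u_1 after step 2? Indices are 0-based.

u_1 = (45/14, 12/7, 1/14, 5/7)

Step 1: u_0 = a_0 = (-3, 4, -1, 4).
Step 2: u_1 = a_1 − (1/14)·u_0 = (45/14, 12/7, 1/14, 5/7).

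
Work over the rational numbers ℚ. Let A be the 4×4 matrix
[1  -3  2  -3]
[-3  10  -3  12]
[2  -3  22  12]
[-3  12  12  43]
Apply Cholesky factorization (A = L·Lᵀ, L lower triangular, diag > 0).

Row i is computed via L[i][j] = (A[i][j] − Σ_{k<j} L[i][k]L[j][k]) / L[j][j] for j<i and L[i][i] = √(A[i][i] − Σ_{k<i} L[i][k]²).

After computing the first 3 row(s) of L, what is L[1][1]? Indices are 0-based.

Step 1: L[0][0] = √(1) = 1.
  L[1][0] = (-3) / L[0][0] = -3.
Step 2: L[1][1] = √(1) = 1.
  L[2][0] = (2) / L[0][0] = 2.
  L[2][1] = (3) / L[1][1] = 3.
Step 3: L[2][2] = √(9) = 3.

L[1][1] = 1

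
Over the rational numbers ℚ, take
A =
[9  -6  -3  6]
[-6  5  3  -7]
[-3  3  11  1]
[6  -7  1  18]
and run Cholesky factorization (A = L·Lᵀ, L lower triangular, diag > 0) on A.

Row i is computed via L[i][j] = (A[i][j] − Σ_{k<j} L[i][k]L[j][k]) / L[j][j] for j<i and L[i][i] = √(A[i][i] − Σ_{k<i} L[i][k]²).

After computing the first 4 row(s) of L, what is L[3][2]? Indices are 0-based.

Step 1: L[0][0] = √(9) = 3.
  L[1][0] = (-6) / L[0][0] = -2.
Step 2: L[1][1] = √(1) = 1.
  L[2][0] = (-3) / L[0][0] = -1.
  L[2][1] = (1) / L[1][1] = 1.
Step 3: L[2][2] = √(9) = 3.
  L[3][0] = (6) / L[0][0] = 2.
  L[3][1] = (-3) / L[1][1] = -3.
  L[3][2] = (6) / L[2][2] = 2.
Step 4: L[3][3] = √(1) = 1.

L[3][2] = 2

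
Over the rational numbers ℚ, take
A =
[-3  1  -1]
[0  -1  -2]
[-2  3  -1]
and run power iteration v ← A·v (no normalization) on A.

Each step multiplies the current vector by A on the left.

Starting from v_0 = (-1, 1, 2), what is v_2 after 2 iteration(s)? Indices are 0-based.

v_0 = (-1, 1, 2).
v_1 = A·v_0 = (2, -5, 3).
v_2 = A·v_1 = (-14, -1, -22).

v_2 = (-14, -1, -22)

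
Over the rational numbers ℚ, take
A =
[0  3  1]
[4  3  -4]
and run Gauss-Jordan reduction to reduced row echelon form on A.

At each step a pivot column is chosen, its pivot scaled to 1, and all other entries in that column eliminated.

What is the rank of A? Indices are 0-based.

pivot(0,0): swap R0↔R1
pivot(0,0)=4: scale R0 → (1, 3/4, -1)
pivot(1,1)=3: scale R1 → (0, 1, 1/3)
  clear (0,1): R0 −= (3/4)R1 → (1, 0, -5/4)

rank = 2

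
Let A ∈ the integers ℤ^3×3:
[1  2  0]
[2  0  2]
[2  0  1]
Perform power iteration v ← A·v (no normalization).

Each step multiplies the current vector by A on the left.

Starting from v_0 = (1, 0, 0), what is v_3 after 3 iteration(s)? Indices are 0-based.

v_3 = (17, 18, 14)

v_0 = (1, 0, 0).
v_1 = A·v_0 = (1, 2, 2).
v_2 = A·v_1 = (5, 6, 4).
v_3 = A·v_2 = (17, 18, 14).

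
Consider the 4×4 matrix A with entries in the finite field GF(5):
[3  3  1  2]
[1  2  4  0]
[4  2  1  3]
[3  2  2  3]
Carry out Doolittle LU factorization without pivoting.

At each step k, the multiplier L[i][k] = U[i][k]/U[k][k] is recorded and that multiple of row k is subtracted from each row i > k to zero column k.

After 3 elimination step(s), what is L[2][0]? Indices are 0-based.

k=0: U[0][0]=3
  eliminate (1,0): mult=2, new row 1: (0, 1, 2, 1); set L[1][0]=2
  eliminate (2,0): mult=3, new row 2: (0, 3, 3, 2); set L[2][0]=3
  eliminate (3,0): mult=1, new row 3: (0, 4, 1, 1); set L[3][0]=1
k=1: U[1][1]=1
  eliminate (2,1): mult=3, new row 2: (0, 0, 2, 4); set L[2][1]=3
  eliminate (3,1): mult=4, new row 3: (0, 0, 3, 2); set L[3][1]=4
k=2: U[2][2]=2
  eliminate (3,2): mult=4, new row 3: (0, 0, 0, 1); set L[3][2]=4

L[2][0] = 3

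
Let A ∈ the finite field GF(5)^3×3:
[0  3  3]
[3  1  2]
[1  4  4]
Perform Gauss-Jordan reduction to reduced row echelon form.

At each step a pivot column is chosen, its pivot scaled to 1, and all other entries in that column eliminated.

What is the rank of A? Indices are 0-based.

rank = 3

step 1: exchange rows 0,1
step 1: normalize row 0 (÷3) = (1, 2, 4)
  row 2: subtract 1×row0 = (0, 2, 0)
step 2: normalize row 1 (÷3) = (0, 1, 1)
  row 0: subtract 2×row1 = (1, 0, 2)
  row 2: subtract 2×row1 = (0, 0, 3)
step 3: normalize row 2 (÷3) = (0, 0, 1)
  row 0: subtract 2×row2 = (1, 0, 0)
  row 1: subtract 1×row2 = (0, 1, 0)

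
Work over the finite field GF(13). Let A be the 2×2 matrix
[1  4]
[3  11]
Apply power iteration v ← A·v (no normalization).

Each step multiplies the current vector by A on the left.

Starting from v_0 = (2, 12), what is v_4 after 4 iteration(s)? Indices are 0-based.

v_0 = (2, 12).
v_1 = A·v_0 = (11, 8).
v_2 = A·v_1 = (4, 4).
v_3 = A·v_2 = (7, 4).
v_4 = A·v_3 = (10, 0).

v_4 = (10, 0)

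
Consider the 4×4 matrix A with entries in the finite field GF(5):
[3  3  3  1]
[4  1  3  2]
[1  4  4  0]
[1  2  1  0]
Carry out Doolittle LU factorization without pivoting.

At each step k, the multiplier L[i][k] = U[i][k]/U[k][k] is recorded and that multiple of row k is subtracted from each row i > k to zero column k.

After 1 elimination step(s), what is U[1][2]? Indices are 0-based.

Step 1: pivot at (0,0) is 3.
  row1 ← row1 − (3)·row0  ⇒  L[1][0]=3, U row1=(0, 2, 4, 4)
  row2 ← row2 − (2)·row0  ⇒  L[2][0]=2, U row2=(0, 3, 3, 3)
  row3 ← row3 − (2)·row0  ⇒  L[3][0]=2, U row3=(0, 1, 0, 3)

U[1][2] = 4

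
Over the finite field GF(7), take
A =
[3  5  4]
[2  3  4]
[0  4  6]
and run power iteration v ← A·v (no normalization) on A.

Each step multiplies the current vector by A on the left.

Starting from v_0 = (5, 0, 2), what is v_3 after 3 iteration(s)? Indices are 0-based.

v_3 = (5, 6, 0)

v_0 = (5, 0, 2).
v_1 = A·v_0 = (2, 4, 5).
v_2 = A·v_1 = (4, 1, 4).
v_3 = A·v_2 = (5, 6, 0).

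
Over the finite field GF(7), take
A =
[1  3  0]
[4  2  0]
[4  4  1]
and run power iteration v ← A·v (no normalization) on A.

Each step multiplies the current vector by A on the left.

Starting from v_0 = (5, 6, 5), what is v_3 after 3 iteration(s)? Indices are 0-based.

v_3 = (6, 4, 4)

v_0 = (5, 6, 5).
v_1 = A·v_0 = (2, 4, 0).
v_2 = A·v_1 = (0, 2, 3).
v_3 = A·v_2 = (6, 4, 4).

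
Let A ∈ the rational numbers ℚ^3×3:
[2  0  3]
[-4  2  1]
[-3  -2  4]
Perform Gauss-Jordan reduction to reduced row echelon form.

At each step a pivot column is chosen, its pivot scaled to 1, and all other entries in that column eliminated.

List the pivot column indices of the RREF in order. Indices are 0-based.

pivot columns: 0, 1, 2

pivot(0,0)=2: scale R0 → (1, 0, 3/2)
  clear (1,0): R1 −= (-4)R0 → (0, 2, 7)
  clear (2,0): R2 −= (-3)R0 → (0, -2, 17/2)
pivot(1,1)=2: scale R1 → (0, 1, 7/2)
  clear (2,1): R2 −= (-2)R1 → (0, 0, 31/2)
pivot(2,2)=31/2: scale R2 → (0, 0, 1)
  clear (0,2): R0 −= (3/2)R2 → (1, 0, 0)
  clear (1,2): R1 −= (7/2)R2 → (0, 1, 0)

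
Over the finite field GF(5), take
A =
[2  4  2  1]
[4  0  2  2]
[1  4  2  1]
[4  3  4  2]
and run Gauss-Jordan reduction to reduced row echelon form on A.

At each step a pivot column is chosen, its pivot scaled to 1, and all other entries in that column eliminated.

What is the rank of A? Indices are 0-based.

step 1: normalize row 0 (÷2) = (1, 2, 1, 3)
  row 1: subtract 4×row0 = (0, 2, 3, 0)
  row 2: subtract 1×row0 = (0, 2, 1, 3)
  row 3: subtract 4×row0 = (0, 0, 0, 0)
step 2: normalize row 1 (÷2) = (0, 1, 4, 0)
  row 0: subtract 2×row1 = (1, 0, 3, 3)
  row 2: subtract 2×row1 = (0, 0, 3, 3)
step 3: normalize row 2 (÷3) = (0, 0, 1, 1)
  row 0: subtract 3×row2 = (1, 0, 0, 0)
  row 1: subtract 4×row2 = (0, 1, 0, 1)
skip col 3 (zero from row 3)

rank = 3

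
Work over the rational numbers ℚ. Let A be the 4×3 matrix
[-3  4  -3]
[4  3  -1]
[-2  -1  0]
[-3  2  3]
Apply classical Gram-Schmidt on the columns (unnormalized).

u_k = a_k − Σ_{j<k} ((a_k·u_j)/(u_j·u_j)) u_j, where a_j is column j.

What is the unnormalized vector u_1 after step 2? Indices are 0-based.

Step 1: u_0 = a_0 = (-3, 4, -2, -3).
Step 2: u_1 = a_1 − (-2/19)·u_0 = (70/19, 65/19, -23/19, 32/19).

u_1 = (70/19, 65/19, -23/19, 32/19)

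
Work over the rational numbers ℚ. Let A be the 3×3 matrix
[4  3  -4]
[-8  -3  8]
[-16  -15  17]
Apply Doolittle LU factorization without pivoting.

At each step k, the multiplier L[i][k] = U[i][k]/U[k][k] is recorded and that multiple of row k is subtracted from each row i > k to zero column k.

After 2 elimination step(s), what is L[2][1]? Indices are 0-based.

[col 0] pivot 4
  R1 -= -2*R0 → (0, 3, 0)  (L[1][0] := -2)
  R2 -= -4*R0 → (0, -3, 1)  (L[2][0] := -4)
[col 1] pivot 3
  R2 -= -1*R1 → (0, 0, 1)  (L[2][1] := -1)

L[2][1] = -1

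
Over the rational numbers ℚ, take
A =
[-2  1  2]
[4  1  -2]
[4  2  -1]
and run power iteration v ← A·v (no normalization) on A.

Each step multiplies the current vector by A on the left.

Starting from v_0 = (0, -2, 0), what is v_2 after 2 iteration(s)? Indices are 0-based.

v_2 = (-6, -2, -8)

v_0 = (0, -2, 0).
v_1 = A·v_0 = (-2, -2, -4).
v_2 = A·v_1 = (-6, -2, -8).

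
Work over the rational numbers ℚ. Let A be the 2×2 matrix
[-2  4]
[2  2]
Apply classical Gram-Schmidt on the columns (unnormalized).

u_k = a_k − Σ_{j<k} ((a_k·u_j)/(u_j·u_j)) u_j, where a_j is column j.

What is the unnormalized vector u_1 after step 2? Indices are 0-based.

Step 1: u_0 = a_0 = (-2, 2).
Step 2: u_1 = a_1 − (-1/2)·u_0 = (3, 3).

u_1 = (3, 3)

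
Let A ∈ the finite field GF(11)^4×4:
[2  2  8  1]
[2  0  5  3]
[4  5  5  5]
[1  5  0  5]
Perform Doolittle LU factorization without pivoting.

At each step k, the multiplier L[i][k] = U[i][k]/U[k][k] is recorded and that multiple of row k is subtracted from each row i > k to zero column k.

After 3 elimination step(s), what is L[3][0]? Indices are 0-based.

Step 1: pivot at (0,0) is 2.
  row1 ← row1 − (1)·row0  ⇒  L[1][0]=1, U row1=(0, 9, 8, 2)
  row2 ← row2 − (2)·row0  ⇒  L[2][0]=2, U row2=(0, 1, 0, 3)
  row3 ← row3 − (6)·row0  ⇒  L[3][0]=6, U row3=(0, 4, 7, 10)
Step 2: pivot at (1,1) is 9.
  row2 ← row2 − (5)·row1  ⇒  L[2][1]=5, U row2=(0, 0, 4, 4)
  row3 ← row3 − (9)·row1  ⇒  L[3][1]=9, U row3=(0, 0, 1, 3)
Step 3: pivot at (2,2) is 4.
  row3 ← row3 − (3)·row2  ⇒  L[3][2]=3, U row3=(0, 0, 0, 2)

L[3][0] = 6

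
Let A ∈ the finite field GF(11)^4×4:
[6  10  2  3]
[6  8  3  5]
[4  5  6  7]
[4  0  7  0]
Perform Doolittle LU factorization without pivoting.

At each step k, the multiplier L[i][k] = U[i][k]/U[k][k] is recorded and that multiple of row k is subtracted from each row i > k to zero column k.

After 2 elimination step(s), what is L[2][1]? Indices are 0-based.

L[2][1] = 10

[col 0] pivot 6
  R1 -= 1*R0 → (0, 9, 1, 2)  (L[1][0] := 1)
  R2 -= 8*R0 → (0, 2, 1, 5)  (L[2][0] := 8)
  R3 -= 8*R0 → (0, 8, 2, 9)  (L[3][0] := 8)
[col 1] pivot 9
  R2 -= 10*R1 → (0, 0, 2, 7)  (L[2][1] := 10)
  R3 -= 7*R1 → (0, 0, 6, 6)  (L[3][1] := 7)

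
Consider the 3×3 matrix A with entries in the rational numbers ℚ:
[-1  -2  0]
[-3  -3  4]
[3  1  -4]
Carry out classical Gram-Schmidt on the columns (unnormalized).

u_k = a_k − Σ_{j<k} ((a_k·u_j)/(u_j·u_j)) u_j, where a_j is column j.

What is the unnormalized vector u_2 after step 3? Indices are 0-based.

Step 1: u_0 = a_0 = (-1, -3, 3).
Step 2: u_1 = a_1 − (14/19)·u_0 = (-24/19, -15/19, -23/19).
Step 3: u_2 = a_2 − (-24/19)·u_0 − (16/35)·u_1 = (-24/35, 4/7, 12/35).

u_2 = (-24/35, 4/7, 12/35)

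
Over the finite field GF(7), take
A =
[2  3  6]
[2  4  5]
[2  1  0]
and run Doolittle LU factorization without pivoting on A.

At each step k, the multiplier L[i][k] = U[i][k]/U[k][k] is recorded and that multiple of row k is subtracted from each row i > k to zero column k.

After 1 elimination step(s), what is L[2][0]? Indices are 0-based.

L[2][0] = 1

Step 1: pivot at (0,0) is 2.
  row1 ← row1 − (1)·row0  ⇒  L[1][0]=1, U row1=(0, 1, 6)
  row2 ← row2 − (1)·row0  ⇒  L[2][0]=1, U row2=(0, 5, 1)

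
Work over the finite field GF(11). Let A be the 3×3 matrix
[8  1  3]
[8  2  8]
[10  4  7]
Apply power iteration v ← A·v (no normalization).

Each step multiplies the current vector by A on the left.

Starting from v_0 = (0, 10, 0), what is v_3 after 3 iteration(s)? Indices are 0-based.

v_0 = (0, 10, 0).
v_1 = A·v_0 = (10, 9, 7).
v_2 = A·v_1 = (0, 0, 9).
v_3 = A·v_2 = (5, 6, 8).

v_3 = (5, 6, 8)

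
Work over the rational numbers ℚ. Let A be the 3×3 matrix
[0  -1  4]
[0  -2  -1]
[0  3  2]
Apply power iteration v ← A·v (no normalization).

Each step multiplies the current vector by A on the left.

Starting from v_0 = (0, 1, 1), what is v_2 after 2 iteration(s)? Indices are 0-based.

v_2 = (23, 1, 1)

v_0 = (0, 1, 1).
v_1 = A·v_0 = (3, -3, 5).
v_2 = A·v_1 = (23, 1, 1).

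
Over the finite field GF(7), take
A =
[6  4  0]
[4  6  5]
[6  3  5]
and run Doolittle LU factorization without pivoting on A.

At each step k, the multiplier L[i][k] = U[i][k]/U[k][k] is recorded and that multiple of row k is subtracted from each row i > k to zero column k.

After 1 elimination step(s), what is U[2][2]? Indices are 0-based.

U[2][2] = 5

k=0: U[0][0]=6
  eliminate (1,0): mult=3, new row 1: (0, 1, 5); set L[1][0]=3
  eliminate (2,0): mult=1, new row 2: (0, 6, 5); set L[2][0]=1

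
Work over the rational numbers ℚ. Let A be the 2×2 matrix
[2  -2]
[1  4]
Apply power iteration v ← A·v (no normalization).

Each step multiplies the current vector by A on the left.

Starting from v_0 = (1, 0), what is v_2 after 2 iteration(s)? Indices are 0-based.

v_2 = (2, 6)

v_0 = (1, 0).
v_1 = A·v_0 = (2, 1).
v_2 = A·v_1 = (2, 6).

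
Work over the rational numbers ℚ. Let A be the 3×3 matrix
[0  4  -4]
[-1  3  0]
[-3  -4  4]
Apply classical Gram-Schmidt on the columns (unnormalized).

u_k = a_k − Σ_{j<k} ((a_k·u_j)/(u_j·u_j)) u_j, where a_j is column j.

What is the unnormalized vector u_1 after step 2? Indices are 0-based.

Step 1: u_0 = a_0 = (0, -1, -3).
Step 2: u_1 = a_1 − (9/10)·u_0 = (4, 39/10, -13/10).

u_1 = (4, 39/10, -13/10)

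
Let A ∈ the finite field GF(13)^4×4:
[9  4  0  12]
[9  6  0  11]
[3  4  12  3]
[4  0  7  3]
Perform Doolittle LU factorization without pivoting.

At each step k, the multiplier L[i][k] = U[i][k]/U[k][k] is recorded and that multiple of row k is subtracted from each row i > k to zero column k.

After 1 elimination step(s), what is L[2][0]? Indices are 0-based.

L[2][0] = 9

k=0: U[0][0]=9
  eliminate (1,0): mult=1, new row 1: (0, 2, 0, 12); set L[1][0]=1
  eliminate (2,0): mult=9, new row 2: (0, 7, 12, 12); set L[2][0]=9
  eliminate (3,0): mult=12, new row 3: (0, 4, 7, 2); set L[3][0]=12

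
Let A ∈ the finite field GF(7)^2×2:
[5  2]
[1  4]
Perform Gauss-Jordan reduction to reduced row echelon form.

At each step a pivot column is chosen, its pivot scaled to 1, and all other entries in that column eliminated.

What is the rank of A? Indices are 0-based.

[1] R0 /= 5  ⇒  (1, 6)
     R1 -= 1·R0  ⇒  (0, 5)
[2] R1 /= 5  ⇒  (0, 1)
     R0 -= 6·R1  ⇒  (1, 0)

rank = 2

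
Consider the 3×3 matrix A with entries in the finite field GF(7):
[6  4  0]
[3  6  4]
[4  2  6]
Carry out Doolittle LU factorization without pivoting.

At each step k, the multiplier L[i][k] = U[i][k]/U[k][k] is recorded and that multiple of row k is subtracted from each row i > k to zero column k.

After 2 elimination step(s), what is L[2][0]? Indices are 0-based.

L[2][0] = 3

k=0: U[0][0]=6
  eliminate (1,0): mult=4, new row 1: (0, 4, 4); set L[1][0]=4
  eliminate (2,0): mult=3, new row 2: (0, 4, 6); set L[2][0]=3
k=1: U[1][1]=4
  eliminate (2,1): mult=1, new row 2: (0, 0, 2); set L[2][1]=1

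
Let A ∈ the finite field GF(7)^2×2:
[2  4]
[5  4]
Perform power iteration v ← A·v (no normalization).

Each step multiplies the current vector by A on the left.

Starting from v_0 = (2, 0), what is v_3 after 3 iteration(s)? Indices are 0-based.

v_3 = (0, 4)

v_0 = (2, 0).
v_1 = A·v_0 = (4, 3).
v_2 = A·v_1 = (6, 4).
v_3 = A·v_2 = (0, 4).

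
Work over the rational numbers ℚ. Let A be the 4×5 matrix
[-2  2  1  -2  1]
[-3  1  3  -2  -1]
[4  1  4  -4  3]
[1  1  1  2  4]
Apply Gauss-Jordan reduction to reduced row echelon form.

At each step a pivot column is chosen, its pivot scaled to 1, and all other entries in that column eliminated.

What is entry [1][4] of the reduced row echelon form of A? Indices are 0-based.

M[1][4] = 7/4

step 1: normalize row 0 (÷-2) = (1, -1, -1/2, 1, -1/2)
  row 1: subtract -3×row0 = (0, -2, 3/2, 1, -5/2)
  row 2: subtract 4×row0 = (0, 5, 6, -8, 5)
  row 3: subtract 1×row0 = (0, 2, 3/2, 1, 9/2)
step 2: normalize row 1 (÷-2) = (0, 1, -3/4, -1/2, 5/4)
  row 0: subtract -1×row1 = (1, 0, -5/4, 1/2, 3/4)
  row 2: subtract 5×row1 = (0, 0, 39/4, -11/2, -5/4)
  row 3: subtract 2×row1 = (0, 0, 3, 2, 2)
step 3: normalize row 2 (÷39/4) = (0, 0, 1, -22/39, -5/39)
  row 0: subtract -5/4×row2 = (1, 0, 0, -8/39, 23/39)
  row 1: subtract -3/4×row2 = (0, 1, 0, -12/13, 15/13)
  row 3: subtract 3×row2 = (0, 0, 0, 48/13, 31/13)
step 4: normalize row 3 (÷48/13) = (0, 0, 0, 1, 31/48)
  row 0: subtract -8/39×row3 = (1, 0, 0, 0, 13/18)
  row 1: subtract -12/13×row3 = (0, 1, 0, 0, 7/4)
  row 2: subtract -22/39×row3 = (0, 0, 1, 0, 17/72)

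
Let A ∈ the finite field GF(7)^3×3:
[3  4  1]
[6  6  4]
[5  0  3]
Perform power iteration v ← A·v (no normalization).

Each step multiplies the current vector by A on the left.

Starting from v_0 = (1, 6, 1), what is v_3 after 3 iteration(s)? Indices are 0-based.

v_0 = (1, 6, 1).
v_1 = A·v_0 = (0, 4, 1).
v_2 = A·v_1 = (3, 0, 3).
v_3 = A·v_2 = (5, 2, 3).

v_3 = (5, 2, 3)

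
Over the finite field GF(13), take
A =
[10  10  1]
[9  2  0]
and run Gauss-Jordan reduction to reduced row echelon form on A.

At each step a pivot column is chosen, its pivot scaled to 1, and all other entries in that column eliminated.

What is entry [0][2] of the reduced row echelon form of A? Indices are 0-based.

M[0][2] = 10

[1] R0 /= 10  ⇒  (1, 1, 4)
     R1 -= 9·R0  ⇒  (0, 6, 3)
[2] R1 /= 6  ⇒  (0, 1, 7)
     R0 -= 1·R1  ⇒  (1, 0, 10)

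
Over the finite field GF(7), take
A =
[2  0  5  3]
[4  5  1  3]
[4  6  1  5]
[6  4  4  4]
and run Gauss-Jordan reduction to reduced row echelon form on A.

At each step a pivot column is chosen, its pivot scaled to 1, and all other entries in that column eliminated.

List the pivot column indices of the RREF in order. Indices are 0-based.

pivot columns: 0, 1, 2, 3

[1] R0 /= 2  ⇒  (1, 0, 6, 5)
     R1 -= 4·R0  ⇒  (0, 5, 5, 4)
     R2 -= 4·R0  ⇒  (0, 6, 5, 6)
     R3 -= 6·R0  ⇒  (0, 4, 3, 2)
[2] R1 /= 5  ⇒  (0, 1, 1, 5)
     R2 -= 6·R1  ⇒  (0, 0, 6, 4)
     R3 -= 4·R1  ⇒  (0, 0, 6, 3)
[3] R2 /= 6  ⇒  (0, 0, 1, 3)
     R0 -= 6·R2  ⇒  (1, 0, 0, 1)
     R1 -= 1·R2  ⇒  (0, 1, 0, 2)
     R3 -= 6·R2  ⇒  (0, 0, 0, 6)
[4] R3 /= 6  ⇒  (0, 0, 0, 1)
     R0 -= 1·R3  ⇒  (1, 0, 0, 0)
     R1 -= 2·R3  ⇒  (0, 1, 0, 0)
     R2 -= 3·R3  ⇒  (0, 0, 1, 0)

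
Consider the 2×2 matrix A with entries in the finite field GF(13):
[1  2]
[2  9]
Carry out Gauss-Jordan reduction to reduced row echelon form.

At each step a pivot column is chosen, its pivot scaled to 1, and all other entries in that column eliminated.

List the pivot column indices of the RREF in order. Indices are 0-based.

[1] R0 /= 1  ⇒  (1, 2)
     R1 -= 2·R0  ⇒  (0, 5)
[2] R1 /= 5  ⇒  (0, 1)
     R0 -= 2·R1  ⇒  (1, 0)

pivot columns: 0, 1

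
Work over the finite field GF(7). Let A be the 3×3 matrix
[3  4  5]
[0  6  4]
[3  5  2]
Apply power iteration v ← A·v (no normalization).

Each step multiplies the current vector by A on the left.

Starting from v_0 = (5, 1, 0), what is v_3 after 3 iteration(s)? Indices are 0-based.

v_3 = (4, 0, 5)

v_0 = (5, 1, 0).
v_1 = A·v_0 = (5, 6, 6).
v_2 = A·v_1 = (6, 4, 1).
v_3 = A·v_2 = (4, 0, 5).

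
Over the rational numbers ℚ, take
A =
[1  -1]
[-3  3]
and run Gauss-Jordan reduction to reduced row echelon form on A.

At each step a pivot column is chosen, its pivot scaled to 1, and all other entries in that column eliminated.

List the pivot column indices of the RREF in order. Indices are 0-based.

pivot columns: 0

step 1: normalize row 0 (÷1) = (1, -1)
  row 1: subtract -3×row0 = (0, 0)
skip col 1 (zero from row 1)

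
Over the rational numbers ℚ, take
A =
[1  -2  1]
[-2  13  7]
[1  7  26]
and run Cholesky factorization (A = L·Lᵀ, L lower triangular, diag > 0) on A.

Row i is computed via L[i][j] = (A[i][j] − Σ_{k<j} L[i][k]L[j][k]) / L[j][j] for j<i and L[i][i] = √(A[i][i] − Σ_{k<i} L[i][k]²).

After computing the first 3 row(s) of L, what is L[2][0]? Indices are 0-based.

L[2][0] = 1

Step 1: L[0][0] = √(1) = 1.
  L[1][0] = (-2) / L[0][0] = -2.
Step 2: L[1][1] = √(9) = 3.
  L[2][0] = (1) / L[0][0] = 1.
  L[2][1] = (9) / L[1][1] = 3.
Step 3: L[2][2] = √(16) = 4.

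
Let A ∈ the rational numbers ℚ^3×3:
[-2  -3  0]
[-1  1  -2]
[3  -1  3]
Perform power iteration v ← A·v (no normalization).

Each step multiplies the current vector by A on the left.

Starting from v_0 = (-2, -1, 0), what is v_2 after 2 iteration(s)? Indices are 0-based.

v_0 = (-2, -1, 0).
v_1 = A·v_0 = (7, 1, -5).
v_2 = A·v_1 = (-17, 4, 5).

v_2 = (-17, 4, 5)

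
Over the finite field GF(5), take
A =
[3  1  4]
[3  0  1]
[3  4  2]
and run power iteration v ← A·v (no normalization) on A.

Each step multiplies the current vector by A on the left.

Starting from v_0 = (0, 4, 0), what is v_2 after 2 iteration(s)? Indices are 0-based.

v_0 = (0, 4, 0).
v_1 = A·v_0 = (4, 0, 1).
v_2 = A·v_1 = (1, 3, 4).

v_2 = (1, 3, 4)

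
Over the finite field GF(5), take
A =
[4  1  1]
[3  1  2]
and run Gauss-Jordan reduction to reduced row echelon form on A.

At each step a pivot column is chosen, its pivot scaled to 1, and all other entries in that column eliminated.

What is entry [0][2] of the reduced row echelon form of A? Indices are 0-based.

M[0][2] = 4

step 1: normalize row 0 (÷4) = (1, 4, 4)
  row 1: subtract 3×row0 = (0, 4, 0)
step 2: normalize row 1 (÷4) = (0, 1, 0)
  row 0: subtract 4×row1 = (1, 0, 4)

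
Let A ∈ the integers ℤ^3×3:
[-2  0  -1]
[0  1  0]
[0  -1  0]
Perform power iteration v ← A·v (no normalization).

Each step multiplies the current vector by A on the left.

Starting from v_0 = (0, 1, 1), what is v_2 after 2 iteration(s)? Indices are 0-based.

v_2 = (3, 1, -1)

v_0 = (0, 1, 1).
v_1 = A·v_0 = (-1, 1, -1).
v_2 = A·v_1 = (3, 1, -1).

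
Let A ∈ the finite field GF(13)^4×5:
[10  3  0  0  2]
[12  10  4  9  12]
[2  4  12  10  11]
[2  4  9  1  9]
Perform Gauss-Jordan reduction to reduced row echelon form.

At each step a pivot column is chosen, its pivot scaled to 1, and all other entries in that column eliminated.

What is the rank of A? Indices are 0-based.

pivot(0,0)=10: scale R0 → (1, 12, 0, 0, 8)
  clear (1,0): R1 −= (12)R0 → (0, 9, 4, 9, 7)
  clear (2,0): R2 −= (2)R0 → (0, 6, 12, 10, 8)
  clear (3,0): R3 −= (2)R0 → (0, 6, 9, 1, 6)
pivot(1,1)=9: scale R1 → (0, 1, 12, 1, 8)
  clear (0,1): R0 −= (12)R1 → (1, 0, 12, 1, 3)
  clear (2,1): R2 −= (6)R1 → (0, 0, 5, 4, 12)
  clear (3,1): R3 −= (6)R1 → (0, 0, 2, 8, 10)
pivot(2,2)=5: scale R2 → (0, 0, 1, 6, 5)
  clear (0,2): R0 −= (12)R2 → (1, 0, 0, 7, 8)
  clear (1,2): R1 −= (12)R2 → (0, 1, 0, 7, 0)
  clear (3,2): R3 −= (2)R2 → (0, 0, 0, 9, 0)
pivot(3,3)=9: scale R3 → (0, 0, 0, 1, 0)
  clear (0,3): R0 −= (7)R3 → (1, 0, 0, 0, 8)
  clear (1,3): R1 −= (7)R3 → (0, 1, 0, 0, 0)
  clear (2,3): R2 −= (6)R3 → (0, 0, 1, 0, 5)

rank = 4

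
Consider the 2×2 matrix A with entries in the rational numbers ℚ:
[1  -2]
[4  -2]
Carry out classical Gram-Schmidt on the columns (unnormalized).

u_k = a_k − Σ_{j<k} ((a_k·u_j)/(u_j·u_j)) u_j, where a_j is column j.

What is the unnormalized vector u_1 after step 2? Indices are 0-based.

Step 1: u_0 = a_0 = (1, 4).
Step 2: u_1 = a_1 − (-10/17)·u_0 = (-24/17, 6/17).

u_1 = (-24/17, 6/17)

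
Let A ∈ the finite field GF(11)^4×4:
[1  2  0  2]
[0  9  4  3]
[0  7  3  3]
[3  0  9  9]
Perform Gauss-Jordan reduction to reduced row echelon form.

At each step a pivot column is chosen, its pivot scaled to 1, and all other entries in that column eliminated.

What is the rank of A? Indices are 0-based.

rank = 4

pivot(0,0)=1: scale R0 → (1, 2, 0, 2)
  clear (3,0): R3 −= (3)R0 → (0, 5, 9, 3)
pivot(1,1)=9: scale R1 → (0, 1, 9, 4)
  clear (0,1): R0 −= (2)R1 → (1, 0, 4, 5)
  clear (2,1): R2 −= (7)R1 → (0, 0, 6, 8)
  clear (3,1): R3 −= (5)R1 → (0, 0, 8, 5)
pivot(2,2)=6: scale R2 → (0, 0, 1, 5)
  clear (0,2): R0 −= (4)R2 → (1, 0, 0, 7)
  clear (1,2): R1 −= (9)R2 → (0, 1, 0, 3)
  clear (3,2): R3 −= (8)R2 → (0, 0, 0, 9)
pivot(3,3)=9: scale R3 → (0, 0, 0, 1)
  clear (0,3): R0 −= (7)R3 → (1, 0, 0, 0)
  clear (1,3): R1 −= (3)R3 → (0, 1, 0, 0)
  clear (2,3): R2 −= (5)R3 → (0, 0, 1, 0)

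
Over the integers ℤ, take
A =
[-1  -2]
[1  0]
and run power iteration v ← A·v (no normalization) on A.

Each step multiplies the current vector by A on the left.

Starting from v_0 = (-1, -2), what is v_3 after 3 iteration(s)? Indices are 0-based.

v_3 = (-7, -3)

v_0 = (-1, -2).
v_1 = A·v_0 = (5, -1).
v_2 = A·v_1 = (-3, 5).
v_3 = A·v_2 = (-7, -3).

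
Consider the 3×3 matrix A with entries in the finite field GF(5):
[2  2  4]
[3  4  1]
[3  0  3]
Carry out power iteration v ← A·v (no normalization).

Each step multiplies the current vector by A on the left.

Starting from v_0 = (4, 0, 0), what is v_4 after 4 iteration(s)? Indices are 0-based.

v_4 = (4, 1, 4)

v_0 = (4, 0, 0).
v_1 = A·v_0 = (3, 2, 2).
v_2 = A·v_1 = (3, 4, 0).
v_3 = A·v_2 = (4, 0, 4).
v_4 = A·v_3 = (4, 1, 4).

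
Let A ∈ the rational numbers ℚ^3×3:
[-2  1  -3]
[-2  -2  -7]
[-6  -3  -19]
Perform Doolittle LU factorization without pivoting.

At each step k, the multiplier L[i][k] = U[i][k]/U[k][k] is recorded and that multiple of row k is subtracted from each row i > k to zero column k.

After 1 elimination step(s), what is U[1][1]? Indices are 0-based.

U[1][1] = -3

[col 0] pivot -2
  R1 -= 1*R0 → (0, -3, -4)  (L[1][0] := 1)
  R2 -= 3*R0 → (0, -6, -10)  (L[2][0] := 3)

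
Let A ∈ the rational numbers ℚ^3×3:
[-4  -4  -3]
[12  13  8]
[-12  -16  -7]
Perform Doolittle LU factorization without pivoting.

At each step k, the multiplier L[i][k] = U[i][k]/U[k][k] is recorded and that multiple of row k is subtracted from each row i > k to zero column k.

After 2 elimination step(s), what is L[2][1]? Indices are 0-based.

Step 1: pivot at (0,0) is -4.
  row1 ← row1 − (-3)·row0  ⇒  L[1][0]=-3, U row1=(0, 1, -1)
  row2 ← row2 − (3)·row0  ⇒  L[2][0]=3, U row2=(0, -4, 2)
Step 2: pivot at (1,1) is 1.
  row2 ← row2 − (-4)·row1  ⇒  L[2][1]=-4, U row2=(0, 0, -2)

L[2][1] = -4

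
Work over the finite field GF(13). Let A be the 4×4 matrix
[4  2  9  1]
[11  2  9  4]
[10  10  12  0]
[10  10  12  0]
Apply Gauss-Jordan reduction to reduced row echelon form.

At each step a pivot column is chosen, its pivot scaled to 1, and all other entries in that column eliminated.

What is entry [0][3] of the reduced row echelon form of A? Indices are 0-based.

[1] R0 /= 4  ⇒  (1, 7, 12, 10)
     R1 -= 11·R0  ⇒  (0, 3, 7, 11)
     R2 -= 10·R0  ⇒  (0, 5, 9, 4)
     R3 -= 10·R0  ⇒  (0, 5, 9, 4)
[2] R1 /= 3  ⇒  (0, 1, 11, 8)
     R0 -= 7·R1  ⇒  (1, 0, 0, 6)
     R2 -= 5·R1  ⇒  (0, 0, 6, 3)
     R3 -= 5·R1  ⇒  (0, 0, 6, 3)
[3] R2 /= 6  ⇒  (0, 0, 1, 7)
     R1 -= 11·R2  ⇒  (0, 1, 0, 9)
     R3 -= 6·R2  ⇒  (0, 0, 0, 0)
column 3 empty below row 3

M[0][3] = 6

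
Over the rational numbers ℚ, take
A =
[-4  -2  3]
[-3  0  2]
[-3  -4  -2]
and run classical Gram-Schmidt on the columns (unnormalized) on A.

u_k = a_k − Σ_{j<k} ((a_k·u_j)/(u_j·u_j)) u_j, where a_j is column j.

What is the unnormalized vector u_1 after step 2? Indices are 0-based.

Step 1: u_0 = a_0 = (-4, -3, -3).
Step 2: u_1 = a_1 − (10/17)·u_0 = (6/17, 30/17, -38/17).

u_1 = (6/17, 30/17, -38/17)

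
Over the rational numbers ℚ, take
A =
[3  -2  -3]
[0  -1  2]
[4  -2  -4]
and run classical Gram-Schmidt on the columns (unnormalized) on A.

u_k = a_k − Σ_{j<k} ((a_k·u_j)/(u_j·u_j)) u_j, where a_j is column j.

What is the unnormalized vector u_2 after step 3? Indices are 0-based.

u_2 = (-16/29, 8/29, 12/29)

Step 1: u_0 = a_0 = (3, 0, 4).
Step 2: u_1 = a_1 − (-14/25)·u_0 = (-8/25, -1, 6/25).
Step 3: u_2 = a_2 − (-1)·u_0 − (-50/29)·u_1 = (-16/29, 8/29, 12/29).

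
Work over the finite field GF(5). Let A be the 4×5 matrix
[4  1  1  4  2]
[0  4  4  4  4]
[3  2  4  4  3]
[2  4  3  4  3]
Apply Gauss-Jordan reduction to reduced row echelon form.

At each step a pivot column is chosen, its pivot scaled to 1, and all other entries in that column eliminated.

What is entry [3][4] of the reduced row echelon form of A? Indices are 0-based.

pivot(0,0)=4: scale R0 → (1, 4, 4, 1, 3)
  clear (2,0): R2 −= (3)R0 → (0, 0, 2, 1, 4)
  clear (3,0): R3 −= (2)R0 → (0, 1, 0, 2, 2)
pivot(1,1)=4: scale R1 → (0, 1, 1, 1, 1)
  clear (0,1): R0 −= (4)R1 → (1, 0, 0, 2, 4)
  clear (3,1): R3 −= (1)R1 → (0, 0, 4, 1, 1)
pivot(2,2)=2: scale R2 → (0, 0, 1, 3, 2)
  clear (1,2): R1 −= (1)R2 → (0, 1, 0, 3, 4)
  clear (3,2): R3 −= (4)R2 → (0, 0, 0, 4, 3)
pivot(3,3)=4: scale R3 → (0, 0, 0, 1, 2)
  clear (0,3): R0 −= (2)R3 → (1, 0, 0, 0, 0)
  clear (1,3): R1 −= (3)R3 → (0, 1, 0, 0, 3)
  clear (2,3): R2 −= (3)R3 → (0, 0, 1, 0, 1)

M[3][4] = 2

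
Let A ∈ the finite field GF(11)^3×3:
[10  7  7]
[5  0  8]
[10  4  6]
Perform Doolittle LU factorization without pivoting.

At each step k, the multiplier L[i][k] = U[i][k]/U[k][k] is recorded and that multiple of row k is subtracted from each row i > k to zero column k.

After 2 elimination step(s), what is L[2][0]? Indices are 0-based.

k=0: U[0][0]=10
  eliminate (1,0): mult=6, new row 1: (0, 2, 10); set L[1][0]=6
  eliminate (2,0): mult=1, new row 2: (0, 8, 10); set L[2][0]=1
k=1: U[1][1]=2
  eliminate (2,1): mult=4, new row 2: (0, 0, 3); set L[2][1]=4

L[2][0] = 1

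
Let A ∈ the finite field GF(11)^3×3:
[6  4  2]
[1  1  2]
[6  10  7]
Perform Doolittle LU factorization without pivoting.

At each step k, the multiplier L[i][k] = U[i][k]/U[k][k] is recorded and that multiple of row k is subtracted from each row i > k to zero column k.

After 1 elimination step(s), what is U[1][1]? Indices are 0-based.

U[1][1] = 4

k=0: U[0][0]=6
  eliminate (1,0): mult=2, new row 1: (0, 4, 9); set L[1][0]=2
  eliminate (2,0): mult=1, new row 2: (0, 6, 5); set L[2][0]=1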